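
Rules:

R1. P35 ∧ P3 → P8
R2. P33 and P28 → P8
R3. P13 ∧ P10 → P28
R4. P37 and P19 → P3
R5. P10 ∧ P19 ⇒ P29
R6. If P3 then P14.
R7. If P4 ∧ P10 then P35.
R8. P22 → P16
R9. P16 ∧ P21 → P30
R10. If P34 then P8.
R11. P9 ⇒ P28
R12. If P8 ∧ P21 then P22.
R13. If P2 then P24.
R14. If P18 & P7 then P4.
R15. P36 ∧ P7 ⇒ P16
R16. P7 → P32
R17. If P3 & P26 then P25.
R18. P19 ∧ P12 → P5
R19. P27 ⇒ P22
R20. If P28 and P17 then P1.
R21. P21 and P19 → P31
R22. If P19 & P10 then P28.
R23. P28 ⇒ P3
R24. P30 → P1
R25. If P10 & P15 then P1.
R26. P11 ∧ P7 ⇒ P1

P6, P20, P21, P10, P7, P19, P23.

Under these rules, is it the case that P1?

No

Forward chaining from the given facts derives: P29, P32, P31, P28, P3, P14.
Rules concluding P1: R20 needs P17; R24 needs P30; R25 needs P15; R26 needs P11 — none of these are established.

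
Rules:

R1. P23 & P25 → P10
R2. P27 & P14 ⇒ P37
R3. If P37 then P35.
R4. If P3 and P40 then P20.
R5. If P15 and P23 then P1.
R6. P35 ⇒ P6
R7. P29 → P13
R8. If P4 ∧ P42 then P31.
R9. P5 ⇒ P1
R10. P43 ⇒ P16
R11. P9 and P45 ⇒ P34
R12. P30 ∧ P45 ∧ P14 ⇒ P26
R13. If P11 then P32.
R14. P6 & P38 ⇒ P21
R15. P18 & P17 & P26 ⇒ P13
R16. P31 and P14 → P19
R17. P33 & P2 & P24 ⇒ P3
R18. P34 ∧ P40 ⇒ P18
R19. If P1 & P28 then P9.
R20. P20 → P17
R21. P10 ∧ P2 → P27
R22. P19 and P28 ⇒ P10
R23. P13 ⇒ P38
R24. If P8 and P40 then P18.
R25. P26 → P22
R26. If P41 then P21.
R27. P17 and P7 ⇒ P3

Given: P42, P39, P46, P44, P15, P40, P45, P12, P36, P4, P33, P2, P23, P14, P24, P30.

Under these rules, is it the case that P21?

No

Forward chaining from the given facts derives: P1, P31, P26, P19, P3, P22, P20, P17.
Rules concluding P21: R14 needs P6; R26 needs P41 — none of these are established.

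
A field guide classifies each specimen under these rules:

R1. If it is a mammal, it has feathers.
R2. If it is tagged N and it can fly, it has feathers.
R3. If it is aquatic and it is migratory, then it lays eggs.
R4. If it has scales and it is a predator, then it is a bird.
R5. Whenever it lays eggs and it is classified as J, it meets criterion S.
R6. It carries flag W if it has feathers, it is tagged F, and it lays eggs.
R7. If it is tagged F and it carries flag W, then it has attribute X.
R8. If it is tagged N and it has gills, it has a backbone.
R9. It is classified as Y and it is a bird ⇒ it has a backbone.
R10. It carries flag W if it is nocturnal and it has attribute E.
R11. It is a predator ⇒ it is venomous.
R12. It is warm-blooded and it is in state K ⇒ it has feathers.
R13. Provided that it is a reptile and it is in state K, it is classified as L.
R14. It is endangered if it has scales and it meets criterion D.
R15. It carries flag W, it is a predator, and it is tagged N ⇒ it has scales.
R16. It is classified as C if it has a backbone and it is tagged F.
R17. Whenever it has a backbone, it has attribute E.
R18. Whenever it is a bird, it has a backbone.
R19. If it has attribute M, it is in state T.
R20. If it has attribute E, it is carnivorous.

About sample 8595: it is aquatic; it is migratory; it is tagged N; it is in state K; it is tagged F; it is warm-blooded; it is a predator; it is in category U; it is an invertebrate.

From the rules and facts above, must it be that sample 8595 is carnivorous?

Yes

By R3 (it is aquatic, it is migratory): it lays eggs.
By R12 (it is warm-blooded, it is in state K): it has feathers.
By R6 (it has feathers, it is tagged F, it lays eggs): it carries flag W.
By R15 (it carries flag W, it is a predator, it is tagged N): it has scales.
By R4 (it has scales, it is a predator): it is a bird.
By R18 (it is a bird): it has a backbone.
By R17 (it has a backbone): it has attribute E.
By R20 (it has attribute E): it is carnivorous.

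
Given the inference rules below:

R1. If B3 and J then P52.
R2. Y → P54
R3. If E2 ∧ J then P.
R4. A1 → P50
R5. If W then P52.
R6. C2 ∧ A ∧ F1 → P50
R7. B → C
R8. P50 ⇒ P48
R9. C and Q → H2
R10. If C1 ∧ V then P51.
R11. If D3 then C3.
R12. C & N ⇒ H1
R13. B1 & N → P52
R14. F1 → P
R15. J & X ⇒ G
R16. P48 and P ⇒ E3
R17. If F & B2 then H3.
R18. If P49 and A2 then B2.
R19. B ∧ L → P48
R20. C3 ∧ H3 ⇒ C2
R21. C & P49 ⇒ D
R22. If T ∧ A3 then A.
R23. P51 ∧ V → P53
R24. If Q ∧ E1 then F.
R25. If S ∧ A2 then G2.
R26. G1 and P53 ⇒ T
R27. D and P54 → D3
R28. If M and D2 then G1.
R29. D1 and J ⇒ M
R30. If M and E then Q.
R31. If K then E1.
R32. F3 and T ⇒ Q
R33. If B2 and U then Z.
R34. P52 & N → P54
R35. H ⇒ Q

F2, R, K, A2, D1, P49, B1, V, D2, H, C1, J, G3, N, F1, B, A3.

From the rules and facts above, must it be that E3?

Yes

C  (by R7: B)
P51  (by R10: C1, V)
P52  (by R13: B1, N)
P  (by R14: F1)
B2  (by R18: P49, A2)
D  (by R21: C, P49)
P53  (by R23: P51, V)
M  (by R29: D1, J)
E1  (by R31: K)
P54  (by R34: P52, N)
Q  (by R35: H)
F  (by R24: Q, E1)
D3  (by R27: D, P54)
G1  (by R28: M, D2)
C3  (by R11: D3)
H3  (by R17: F, B2)
C2  (by R20: C3, H3)
T  (by R26: G1, P53)
A  (by R22: T, A3)
P50  (by R6: C2, A, F1)
P48  (by R8: P50)
E3  (by R16: P48, P)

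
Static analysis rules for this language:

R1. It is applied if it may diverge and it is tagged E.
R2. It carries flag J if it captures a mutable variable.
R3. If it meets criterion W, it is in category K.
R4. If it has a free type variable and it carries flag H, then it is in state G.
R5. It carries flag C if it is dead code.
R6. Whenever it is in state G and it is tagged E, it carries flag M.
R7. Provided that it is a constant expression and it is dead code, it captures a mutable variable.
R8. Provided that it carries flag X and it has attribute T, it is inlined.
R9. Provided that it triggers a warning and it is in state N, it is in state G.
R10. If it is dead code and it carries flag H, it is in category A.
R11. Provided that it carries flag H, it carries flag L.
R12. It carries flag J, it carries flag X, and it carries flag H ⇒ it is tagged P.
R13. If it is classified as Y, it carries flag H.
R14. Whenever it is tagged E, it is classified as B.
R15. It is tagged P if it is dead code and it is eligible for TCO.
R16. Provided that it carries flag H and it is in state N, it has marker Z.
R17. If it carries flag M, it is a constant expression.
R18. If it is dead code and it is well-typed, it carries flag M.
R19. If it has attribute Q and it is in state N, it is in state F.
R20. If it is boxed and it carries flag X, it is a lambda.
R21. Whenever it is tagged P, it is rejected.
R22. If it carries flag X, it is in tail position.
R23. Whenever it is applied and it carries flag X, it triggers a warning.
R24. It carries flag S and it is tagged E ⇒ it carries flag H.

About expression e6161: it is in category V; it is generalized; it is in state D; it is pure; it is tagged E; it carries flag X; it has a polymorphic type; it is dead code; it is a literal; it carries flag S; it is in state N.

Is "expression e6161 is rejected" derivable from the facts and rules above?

No

Forward chaining from the given facts derives: carries flag C, is classified as B, is in tail position, carries flag H, is in category A, carries flag L, has marker Z.
The only rule concluding "it is rejected" is R21, which needs "it is tagged P"; that is never established.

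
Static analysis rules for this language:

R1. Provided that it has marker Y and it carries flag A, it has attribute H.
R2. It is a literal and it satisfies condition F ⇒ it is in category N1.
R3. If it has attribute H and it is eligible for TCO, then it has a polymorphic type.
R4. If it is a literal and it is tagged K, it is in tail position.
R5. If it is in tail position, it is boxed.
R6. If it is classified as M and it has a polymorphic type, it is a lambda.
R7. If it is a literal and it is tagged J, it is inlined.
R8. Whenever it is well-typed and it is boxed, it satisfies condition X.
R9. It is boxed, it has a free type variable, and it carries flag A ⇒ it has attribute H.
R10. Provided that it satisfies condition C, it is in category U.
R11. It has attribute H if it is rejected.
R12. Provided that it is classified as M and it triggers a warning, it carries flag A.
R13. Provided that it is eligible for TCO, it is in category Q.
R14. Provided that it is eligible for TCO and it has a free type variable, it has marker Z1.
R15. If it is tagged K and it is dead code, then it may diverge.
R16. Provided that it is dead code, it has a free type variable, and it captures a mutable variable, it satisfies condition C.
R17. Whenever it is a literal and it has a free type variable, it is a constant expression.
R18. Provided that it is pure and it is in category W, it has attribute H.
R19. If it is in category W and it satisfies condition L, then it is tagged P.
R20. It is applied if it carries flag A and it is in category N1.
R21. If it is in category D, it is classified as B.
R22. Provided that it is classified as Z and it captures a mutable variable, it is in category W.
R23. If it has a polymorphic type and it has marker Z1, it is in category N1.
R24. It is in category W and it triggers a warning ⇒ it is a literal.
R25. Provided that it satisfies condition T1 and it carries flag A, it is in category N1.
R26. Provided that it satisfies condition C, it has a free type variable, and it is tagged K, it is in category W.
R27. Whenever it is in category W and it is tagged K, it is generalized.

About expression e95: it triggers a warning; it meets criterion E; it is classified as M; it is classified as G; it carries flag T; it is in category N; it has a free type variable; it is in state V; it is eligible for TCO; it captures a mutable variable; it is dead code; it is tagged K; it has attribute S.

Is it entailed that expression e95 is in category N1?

By R12 (it is classified as M, it triggers a warning): it carries flag A.
By R14 (it is eligible for TCO, it has a free type variable): it has marker Z1.
By R16 (it is dead code, it has a free type variable, it captures a mutable variable): it satisfies condition C.
By R26 (it satisfies condition C, it has a free type variable, it is tagged K): it is in category W.
By R24 (it is in category W, it triggers a warning): it is a literal.
By R4 (it is a literal, it is tagged K): it is in tail position.
By R5 (it is in tail position): it is boxed.
By R9 (it is boxed, it has a free type variable, it carries flag A): it has attribute H.
By R3 (it has attribute H, it is eligible for TCO): it has a polymorphic type.
By R23 (it has a polymorphic type, it has marker Z1): it is in category N1.

Yes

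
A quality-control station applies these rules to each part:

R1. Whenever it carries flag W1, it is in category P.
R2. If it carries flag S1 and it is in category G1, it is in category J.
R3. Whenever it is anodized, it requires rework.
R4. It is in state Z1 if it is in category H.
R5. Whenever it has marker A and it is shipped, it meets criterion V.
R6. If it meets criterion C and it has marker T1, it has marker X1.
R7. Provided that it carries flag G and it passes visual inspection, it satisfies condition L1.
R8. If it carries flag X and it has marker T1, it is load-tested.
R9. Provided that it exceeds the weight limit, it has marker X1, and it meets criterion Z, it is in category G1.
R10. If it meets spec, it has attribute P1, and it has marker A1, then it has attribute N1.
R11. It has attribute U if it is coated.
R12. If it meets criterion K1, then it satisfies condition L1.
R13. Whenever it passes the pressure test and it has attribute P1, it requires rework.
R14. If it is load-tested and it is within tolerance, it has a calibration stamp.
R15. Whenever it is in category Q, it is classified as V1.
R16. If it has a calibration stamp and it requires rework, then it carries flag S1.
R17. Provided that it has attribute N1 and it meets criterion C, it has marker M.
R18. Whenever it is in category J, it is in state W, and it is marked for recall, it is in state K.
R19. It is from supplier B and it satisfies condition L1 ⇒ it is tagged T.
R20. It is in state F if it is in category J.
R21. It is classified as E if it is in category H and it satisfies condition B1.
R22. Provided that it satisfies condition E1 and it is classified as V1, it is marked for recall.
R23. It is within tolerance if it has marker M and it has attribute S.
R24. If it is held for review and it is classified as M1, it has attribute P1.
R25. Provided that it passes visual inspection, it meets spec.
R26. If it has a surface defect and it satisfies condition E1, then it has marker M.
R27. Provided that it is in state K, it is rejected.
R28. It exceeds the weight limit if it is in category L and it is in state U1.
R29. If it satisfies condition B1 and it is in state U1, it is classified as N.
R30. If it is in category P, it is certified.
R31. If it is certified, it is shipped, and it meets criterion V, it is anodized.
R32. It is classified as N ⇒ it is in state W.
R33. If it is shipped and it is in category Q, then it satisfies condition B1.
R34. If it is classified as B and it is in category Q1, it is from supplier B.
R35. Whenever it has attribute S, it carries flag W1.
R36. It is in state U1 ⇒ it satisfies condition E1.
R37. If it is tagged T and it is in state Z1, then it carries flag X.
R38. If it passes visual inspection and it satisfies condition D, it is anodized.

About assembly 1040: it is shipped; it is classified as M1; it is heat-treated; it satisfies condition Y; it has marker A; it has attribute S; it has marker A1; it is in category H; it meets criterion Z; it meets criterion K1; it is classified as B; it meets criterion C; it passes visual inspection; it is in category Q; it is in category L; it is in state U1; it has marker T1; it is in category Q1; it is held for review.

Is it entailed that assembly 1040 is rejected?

By R4 (it is in category H): it is in state Z1.
By R5 (it has marker A, it is shipped): it meets criterion V.
By R6 (it meets criterion C, it has marker T1): it has marker X1.
By R12 (it meets criterion K1): it satisfies condition L1.
By R15 (it is in category Q): it is classified as V1.
By R24 (it is held for review, it is classified as M1): it has attribute P1.
By R25 (it passes visual inspection): it meets spec.
By R28 (it is in category L, it is in state U1): it exceeds the weight limit.
By R33 (it is shipped, it is in category Q): it satisfies condition B1.
By R34 (it is classified as B, it is in category Q1): it is from supplier B.
By R35 (it has attribute S): it carries flag W1.
By R36 (it is in state U1): it satisfies condition E1.
By R1 (it carries flag W1): it is in category P.
By R9 (it exceeds the weight limit, it has marker X1, it meets criterion Z): it is in category G1.
By R10 (it meets spec, it has attribute P1, it has marker A1): it has attribute N1.
By R17 (it has attribute N1, it meets criterion C): it has marker M.
By R19 (it is from supplier B, it satisfies condition L1): it is tagged T.
By R22 (it satisfies condition E1, it is classified as V1): it is marked for recall.
By R23 (it has marker M, it has attribute S): it is within tolerance.
By R29 (it satisfies condition B1, it is in state U1): it is classified as N.
By R30 (it is in category P): it is certified.
By R31 (it is certified, it is shipped, it meets criterion V): it is anodized.
By R32 (it is classified as N): it is in state W.
By R37 (it is tagged T, it is in state Z1): it carries flag X.
By R3 (it is anodized): it requires rework.
By R8 (it carries flag X, it has marker T1): it is load-tested.
By R14 (it is load-tested, it is within tolerance): it has a calibration stamp.
By R16 (it has a calibration stamp, it requires rework): it carries flag S1.
By R2 (it carries flag S1, it is in category G1): it is in category J.
By R18 (it is in category J, it is in state W, it is marked for recall): it is in state K.
By R27 (it is in state K): it is rejected.

Yes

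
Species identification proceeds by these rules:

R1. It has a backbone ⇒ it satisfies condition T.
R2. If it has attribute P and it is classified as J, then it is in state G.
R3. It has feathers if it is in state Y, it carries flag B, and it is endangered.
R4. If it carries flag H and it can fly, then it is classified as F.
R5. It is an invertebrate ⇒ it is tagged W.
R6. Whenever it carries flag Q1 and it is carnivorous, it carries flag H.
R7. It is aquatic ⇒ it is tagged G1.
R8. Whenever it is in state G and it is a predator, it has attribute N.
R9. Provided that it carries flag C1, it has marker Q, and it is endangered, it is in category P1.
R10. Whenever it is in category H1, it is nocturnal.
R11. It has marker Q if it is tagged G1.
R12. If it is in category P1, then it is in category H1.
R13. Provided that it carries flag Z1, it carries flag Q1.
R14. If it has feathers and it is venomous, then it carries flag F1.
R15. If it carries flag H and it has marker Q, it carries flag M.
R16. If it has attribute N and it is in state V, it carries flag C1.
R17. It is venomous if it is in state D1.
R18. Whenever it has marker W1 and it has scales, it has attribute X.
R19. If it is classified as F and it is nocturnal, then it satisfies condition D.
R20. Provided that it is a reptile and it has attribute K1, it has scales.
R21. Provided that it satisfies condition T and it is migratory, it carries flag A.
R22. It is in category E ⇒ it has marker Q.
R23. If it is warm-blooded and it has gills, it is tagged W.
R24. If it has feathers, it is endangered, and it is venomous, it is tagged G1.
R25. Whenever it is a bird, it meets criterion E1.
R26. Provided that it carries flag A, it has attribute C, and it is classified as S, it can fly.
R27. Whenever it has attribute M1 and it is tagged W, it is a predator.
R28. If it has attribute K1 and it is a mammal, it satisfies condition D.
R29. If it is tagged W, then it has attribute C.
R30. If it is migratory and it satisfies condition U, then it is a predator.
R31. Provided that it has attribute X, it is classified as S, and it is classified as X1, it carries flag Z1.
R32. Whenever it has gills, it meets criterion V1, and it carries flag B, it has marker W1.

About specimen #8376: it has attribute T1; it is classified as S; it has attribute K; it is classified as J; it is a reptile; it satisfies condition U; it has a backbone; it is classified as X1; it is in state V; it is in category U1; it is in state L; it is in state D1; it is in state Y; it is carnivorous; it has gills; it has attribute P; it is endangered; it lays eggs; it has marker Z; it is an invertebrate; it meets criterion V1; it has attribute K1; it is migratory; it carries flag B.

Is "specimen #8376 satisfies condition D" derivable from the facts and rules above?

By R1 (it has a backbone): it satisfies condition T.
By R2 (it has attribute P, it is classified as J): it is in state G.
By R3 (it is in state Y, it carries flag B, it is endangered): it has feathers.
By R5 (it is an invertebrate): it is tagged W.
By R17 (it is in state D1): it is venomous.
By R20 (it is a reptile, it has attribute K1): it has scales.
By R21 (it satisfies condition T, it is migratory): it carries flag A.
By R24 (it has feathers, it is endangered, it is venomous): it is tagged G1.
By R29 (it is tagged W): it has attribute C.
By R30 (it is migratory, it satisfies condition U): it is a predator.
By R32 (it has gills, it meets criterion V1, it carries flag B): it has marker W1.
By R8 (it is in state G, it is a predator): it has attribute N.
By R11 (it is tagged G1): it has marker Q.
By R16 (it has attribute N, it is in state V): it carries flag C1.
By R18 (it has marker W1, it has scales): it has attribute X.
By R26 (it carries flag A, it has attribute C, it is classified as S): it can fly.
By R31 (it has attribute X, it is classified as S, it is classified as X1): it carries flag Z1.
By R9 (it carries flag C1, it has marker Q, it is endangered): it is in category P1.
By R12 (it is in category P1): it is in category H1.
By R13 (it carries flag Z1): it carries flag Q1.
By R6 (it carries flag Q1, it is carnivorous): it carries flag H.
By R10 (it is in category H1): it is nocturnal.
By R4 (it carries flag H, it can fly): it is classified as F.
By R19 (it is classified as F, it is nocturnal): it satisfies condition D.

Yes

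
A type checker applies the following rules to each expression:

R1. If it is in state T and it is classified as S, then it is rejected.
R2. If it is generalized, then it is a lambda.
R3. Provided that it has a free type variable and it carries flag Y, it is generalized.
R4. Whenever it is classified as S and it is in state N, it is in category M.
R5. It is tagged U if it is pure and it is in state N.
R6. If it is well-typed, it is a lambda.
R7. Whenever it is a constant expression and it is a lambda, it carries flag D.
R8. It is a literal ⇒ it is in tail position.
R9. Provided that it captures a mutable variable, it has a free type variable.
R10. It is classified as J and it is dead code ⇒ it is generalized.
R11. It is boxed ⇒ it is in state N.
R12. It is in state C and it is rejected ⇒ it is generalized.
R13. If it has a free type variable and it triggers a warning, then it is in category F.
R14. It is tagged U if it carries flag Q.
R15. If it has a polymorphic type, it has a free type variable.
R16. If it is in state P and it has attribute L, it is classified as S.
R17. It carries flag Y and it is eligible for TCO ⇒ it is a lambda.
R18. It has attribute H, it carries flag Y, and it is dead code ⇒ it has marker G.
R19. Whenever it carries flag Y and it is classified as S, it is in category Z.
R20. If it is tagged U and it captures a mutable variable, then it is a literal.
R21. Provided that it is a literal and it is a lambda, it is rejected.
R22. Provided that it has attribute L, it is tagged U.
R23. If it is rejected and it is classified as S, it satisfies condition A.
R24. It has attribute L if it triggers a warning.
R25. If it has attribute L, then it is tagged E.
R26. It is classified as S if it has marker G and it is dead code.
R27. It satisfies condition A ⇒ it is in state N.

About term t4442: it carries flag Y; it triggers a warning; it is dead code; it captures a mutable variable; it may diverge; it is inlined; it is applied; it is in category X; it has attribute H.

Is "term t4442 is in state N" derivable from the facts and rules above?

By R9 (it captures a mutable variable): it has a free type variable.
By R18 (it has attribute H, it carries flag Y, it is dead code): it has marker G.
By R24 (it triggers a warning): it has attribute L.
By R26 (it has marker G, it is dead code): it is classified as S.
By R3 (it has a free type variable, it carries flag Y): it is generalized.
By R22 (it has attribute L): it is tagged U.
By R2 (it is generalized): it is a lambda.
By R20 (it is tagged U, it captures a mutable variable): it is a literal.
By R21 (it is a literal, it is a lambda): it is rejected.
By R23 (it is rejected, it is classified as S): it satisfies condition A.
By R27 (it satisfies condition A): it is in state N.

Yes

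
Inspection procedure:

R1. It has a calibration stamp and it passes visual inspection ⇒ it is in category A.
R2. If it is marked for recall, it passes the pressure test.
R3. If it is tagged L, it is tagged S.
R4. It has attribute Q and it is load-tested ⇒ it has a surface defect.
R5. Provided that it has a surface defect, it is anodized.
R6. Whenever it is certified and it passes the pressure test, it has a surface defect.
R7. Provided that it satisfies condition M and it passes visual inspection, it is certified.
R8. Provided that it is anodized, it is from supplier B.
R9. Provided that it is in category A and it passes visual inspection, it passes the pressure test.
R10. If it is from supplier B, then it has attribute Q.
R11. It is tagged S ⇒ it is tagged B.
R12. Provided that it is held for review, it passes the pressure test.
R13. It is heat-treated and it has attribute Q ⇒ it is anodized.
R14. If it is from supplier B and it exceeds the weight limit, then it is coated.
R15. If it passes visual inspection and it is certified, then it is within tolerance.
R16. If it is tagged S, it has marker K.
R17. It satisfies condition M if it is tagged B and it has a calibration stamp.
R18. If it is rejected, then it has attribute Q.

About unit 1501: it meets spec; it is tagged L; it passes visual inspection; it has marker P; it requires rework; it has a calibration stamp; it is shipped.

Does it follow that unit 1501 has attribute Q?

Yes

By R1 (it has a calibration stamp, it passes visual inspection): it is in category A.
By R3 (it is tagged L): it is tagged S.
By R9 (it is in category A, it passes visual inspection): it passes the pressure test.
By R11 (it is tagged S): it is tagged B.
By R17 (it is tagged B, it has a calibration stamp): it satisfies condition M.
By R7 (it satisfies condition M, it passes visual inspection): it is certified.
By R6 (it is certified, it passes the pressure test): it has a surface defect.
By R5 (it has a surface defect): it is anodized.
By R8 (it is anodized): it is from supplier B.
By R10 (it is from supplier B): it has attribute Q.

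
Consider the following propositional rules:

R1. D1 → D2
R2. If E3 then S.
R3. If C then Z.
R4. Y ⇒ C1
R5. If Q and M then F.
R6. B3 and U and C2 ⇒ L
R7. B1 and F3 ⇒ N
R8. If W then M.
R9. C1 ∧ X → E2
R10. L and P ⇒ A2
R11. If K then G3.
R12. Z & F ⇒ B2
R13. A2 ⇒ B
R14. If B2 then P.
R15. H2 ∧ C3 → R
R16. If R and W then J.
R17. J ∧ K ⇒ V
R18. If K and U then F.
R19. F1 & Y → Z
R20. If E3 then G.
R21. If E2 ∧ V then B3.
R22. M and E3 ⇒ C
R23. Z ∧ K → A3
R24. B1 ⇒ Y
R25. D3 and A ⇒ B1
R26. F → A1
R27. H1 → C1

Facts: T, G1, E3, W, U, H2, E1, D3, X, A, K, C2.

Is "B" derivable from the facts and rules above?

No

Forward chaining from the given facts derives: S, M, G3, F, G, C, B1, A1, Z, B2, P, A3, Y, C1, E2.
The only rule concluding B is R13, which needs A2; that is never established.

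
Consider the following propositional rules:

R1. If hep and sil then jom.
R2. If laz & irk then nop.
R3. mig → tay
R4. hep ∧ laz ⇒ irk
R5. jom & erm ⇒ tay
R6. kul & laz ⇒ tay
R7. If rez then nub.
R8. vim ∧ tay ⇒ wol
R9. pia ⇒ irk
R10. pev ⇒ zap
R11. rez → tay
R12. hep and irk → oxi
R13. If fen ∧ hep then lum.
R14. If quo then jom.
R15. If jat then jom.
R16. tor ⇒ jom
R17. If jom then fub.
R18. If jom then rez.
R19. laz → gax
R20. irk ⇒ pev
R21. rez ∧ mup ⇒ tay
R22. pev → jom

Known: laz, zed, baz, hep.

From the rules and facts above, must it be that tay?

Yes

irk  (by R4: hep, laz)
pev  (by R20: irk)
jom  (by R22: pev)
rez  (by R18: jom)
tay  (by R11: rez)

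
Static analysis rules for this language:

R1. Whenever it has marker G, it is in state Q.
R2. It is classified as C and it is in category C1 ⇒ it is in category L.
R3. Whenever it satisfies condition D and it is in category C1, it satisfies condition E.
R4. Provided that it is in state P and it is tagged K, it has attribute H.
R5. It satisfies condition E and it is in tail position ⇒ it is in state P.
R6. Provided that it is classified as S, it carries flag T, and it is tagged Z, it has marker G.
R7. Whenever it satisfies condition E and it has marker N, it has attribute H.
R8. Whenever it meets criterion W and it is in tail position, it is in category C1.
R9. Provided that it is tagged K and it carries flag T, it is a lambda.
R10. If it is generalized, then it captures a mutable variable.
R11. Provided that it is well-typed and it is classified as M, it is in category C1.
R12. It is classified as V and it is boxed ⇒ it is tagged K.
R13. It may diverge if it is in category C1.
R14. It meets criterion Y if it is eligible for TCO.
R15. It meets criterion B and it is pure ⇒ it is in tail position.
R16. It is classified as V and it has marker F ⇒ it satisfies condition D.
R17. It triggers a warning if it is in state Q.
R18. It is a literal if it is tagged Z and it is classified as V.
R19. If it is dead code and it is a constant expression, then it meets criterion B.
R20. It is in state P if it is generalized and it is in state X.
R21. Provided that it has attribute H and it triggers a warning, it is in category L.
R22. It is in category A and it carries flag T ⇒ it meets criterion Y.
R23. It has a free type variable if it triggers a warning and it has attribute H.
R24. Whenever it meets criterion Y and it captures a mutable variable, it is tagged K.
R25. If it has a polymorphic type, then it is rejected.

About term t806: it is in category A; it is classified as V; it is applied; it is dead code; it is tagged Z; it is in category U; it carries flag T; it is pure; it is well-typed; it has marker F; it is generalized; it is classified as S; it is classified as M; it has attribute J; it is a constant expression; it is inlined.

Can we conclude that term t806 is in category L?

By R6 (it is classified as S, it carries flag T, it is tagged Z): it has marker G.
By R10 (it is generalized): it captures a mutable variable.
By R11 (it is well-typed, it is classified as M): it is in category C1.
By R16 (it is classified as V, it has marker F): it satisfies condition D.
By R19 (it is dead code, it is a constant expression): it meets criterion B.
By R22 (it is in category A, it carries flag T): it meets criterion Y.
By R24 (it meets criterion Y, it captures a mutable variable): it is tagged K.
By R1 (it has marker G): it is in state Q.
By R3 (it satisfies condition D, it is in category C1): it satisfies condition E.
By R15 (it meets criterion B, it is pure): it is in tail position.
By R17 (it is in state Q): it triggers a warning.
By R5 (it satisfies condition E, it is in tail position): it is in state P.
By R4 (it is in state P, it is tagged K): it has attribute H.
By R21 (it has attribute H, it triggers a warning): it is in category L.

Yes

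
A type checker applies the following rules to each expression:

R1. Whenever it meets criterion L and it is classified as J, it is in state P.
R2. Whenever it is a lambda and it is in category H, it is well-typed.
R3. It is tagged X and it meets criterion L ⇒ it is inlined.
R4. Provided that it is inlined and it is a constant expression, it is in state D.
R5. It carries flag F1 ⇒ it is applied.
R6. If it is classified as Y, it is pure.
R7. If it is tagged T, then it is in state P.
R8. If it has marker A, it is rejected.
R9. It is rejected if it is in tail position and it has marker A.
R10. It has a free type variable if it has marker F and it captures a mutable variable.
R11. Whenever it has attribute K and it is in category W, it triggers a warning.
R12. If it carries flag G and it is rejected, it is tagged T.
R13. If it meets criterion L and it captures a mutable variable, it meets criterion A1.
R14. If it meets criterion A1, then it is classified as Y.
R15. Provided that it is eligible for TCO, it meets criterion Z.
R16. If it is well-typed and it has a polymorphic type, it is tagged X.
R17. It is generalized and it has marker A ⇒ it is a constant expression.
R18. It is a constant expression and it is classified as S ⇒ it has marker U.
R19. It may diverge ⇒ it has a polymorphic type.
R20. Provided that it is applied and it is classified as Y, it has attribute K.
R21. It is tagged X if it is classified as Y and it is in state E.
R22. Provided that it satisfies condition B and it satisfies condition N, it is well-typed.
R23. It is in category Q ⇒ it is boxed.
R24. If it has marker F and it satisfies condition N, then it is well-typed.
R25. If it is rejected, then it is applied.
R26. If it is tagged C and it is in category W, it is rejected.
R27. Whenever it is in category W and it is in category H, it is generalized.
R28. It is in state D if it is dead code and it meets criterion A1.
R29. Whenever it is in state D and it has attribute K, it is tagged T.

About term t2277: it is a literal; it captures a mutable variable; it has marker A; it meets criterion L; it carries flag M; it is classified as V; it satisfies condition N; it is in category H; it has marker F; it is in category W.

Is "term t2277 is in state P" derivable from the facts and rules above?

No

Forward chaining from the given facts derives: is rejected, has a free type variable, meets criterion A1, is classified as Y, is well-typed, is applied, is generalized, is pure, is a constant expression, has attribute K, triggers a warning.
Rules concluding "it is in state P": R1 needs "it is classified as J"; R7 needs "it is tagged T" — none of these are established.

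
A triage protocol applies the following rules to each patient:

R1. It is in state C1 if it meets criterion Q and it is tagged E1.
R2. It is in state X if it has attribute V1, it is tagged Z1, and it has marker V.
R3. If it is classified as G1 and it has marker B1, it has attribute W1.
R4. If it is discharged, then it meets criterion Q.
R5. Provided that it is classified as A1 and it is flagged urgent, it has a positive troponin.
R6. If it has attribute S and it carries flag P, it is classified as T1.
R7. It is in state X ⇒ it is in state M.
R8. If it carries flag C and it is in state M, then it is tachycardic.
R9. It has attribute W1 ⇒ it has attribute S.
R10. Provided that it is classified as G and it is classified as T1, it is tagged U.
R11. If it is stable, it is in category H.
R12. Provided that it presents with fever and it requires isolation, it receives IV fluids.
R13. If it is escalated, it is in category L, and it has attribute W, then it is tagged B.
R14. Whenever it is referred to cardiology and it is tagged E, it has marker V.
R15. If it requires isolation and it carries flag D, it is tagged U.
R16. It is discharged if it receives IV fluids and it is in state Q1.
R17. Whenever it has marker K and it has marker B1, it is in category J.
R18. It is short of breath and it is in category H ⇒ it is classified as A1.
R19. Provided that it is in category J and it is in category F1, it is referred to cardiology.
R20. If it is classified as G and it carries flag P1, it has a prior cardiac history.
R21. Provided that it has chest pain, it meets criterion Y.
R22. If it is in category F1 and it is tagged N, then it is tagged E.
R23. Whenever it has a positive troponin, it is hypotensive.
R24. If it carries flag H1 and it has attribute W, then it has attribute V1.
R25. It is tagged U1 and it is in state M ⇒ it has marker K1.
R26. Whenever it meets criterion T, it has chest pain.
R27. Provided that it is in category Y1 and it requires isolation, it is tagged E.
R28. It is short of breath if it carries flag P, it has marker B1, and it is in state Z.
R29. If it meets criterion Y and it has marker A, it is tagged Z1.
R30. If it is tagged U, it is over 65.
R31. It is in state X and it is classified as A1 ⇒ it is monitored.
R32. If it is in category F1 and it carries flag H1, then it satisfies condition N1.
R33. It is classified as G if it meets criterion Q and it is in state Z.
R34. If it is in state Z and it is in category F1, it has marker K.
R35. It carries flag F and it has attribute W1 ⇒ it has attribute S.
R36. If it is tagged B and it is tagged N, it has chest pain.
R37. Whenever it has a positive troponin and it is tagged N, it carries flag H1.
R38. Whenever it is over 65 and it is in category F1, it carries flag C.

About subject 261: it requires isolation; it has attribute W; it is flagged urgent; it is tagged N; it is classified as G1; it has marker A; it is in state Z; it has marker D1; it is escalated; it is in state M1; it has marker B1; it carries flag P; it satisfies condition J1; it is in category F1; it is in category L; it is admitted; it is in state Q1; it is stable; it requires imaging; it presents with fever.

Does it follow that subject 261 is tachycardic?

Yes

By R3 (it is classified as G1, it has marker B1): it has attribute W1.
By R9 (it has attribute W1): it has attribute S.
By R11 (it is stable): it is in category H.
By R12 (it presents with fever, it requires isolation): it receives IV fluids.
By R13 (it is escalated, it is in category L, it has attribute W): it is tagged B.
By R16 (it receives IV fluids, it is in state Q1): it is discharged.
By R22 (it is in category F1, it is tagged N): it is tagged E.
By R28 (it carries flag P, it has marker B1, it is in state Z): it is short of breath.
By R34 (it is in state Z, it is in category F1): it has marker K.
By R36 (it is tagged B, it is tagged N): it has chest pain.
By R4 (it is discharged): it meets criterion Q.
By R6 (it has attribute S, it carries flag P): it is classified as T1.
By R17 (it has marker K, it has marker B1): it is in category J.
By R18 (it is short of breath, it is in category H): it is classified as A1.
By R19 (it is in category J, it is in category F1): it is referred to cardiology.
By R21 (it has chest pain): it meets criterion Y.
By R29 (it meets criterion Y, it has marker A): it is tagged Z1.
By R33 (it meets criterion Q, it is in state Z): it is classified as G.
By R5 (it is classified as A1, it is flagged urgent): it has a positive troponin.
By R10 (it is classified as G, it is classified as T1): it is tagged U.
By R14 (it is referred to cardiology, it is tagged E): it has marker V.
By R30 (it is tagged U): it is over 65.
By R37 (it has a positive troponin, it is tagged N): it carries flag H1.
By R38 (it is over 65, it is in category F1): it carries flag C.
By R24 (it carries flag H1, it has attribute W): it has attribute V1.
By R2 (it has attribute V1, it is tagged Z1, it has marker V): it is in state X.
By R7 (it is in state X): it is in state M.
By R8 (it carries flag C, it is in state M): it is tachycardic.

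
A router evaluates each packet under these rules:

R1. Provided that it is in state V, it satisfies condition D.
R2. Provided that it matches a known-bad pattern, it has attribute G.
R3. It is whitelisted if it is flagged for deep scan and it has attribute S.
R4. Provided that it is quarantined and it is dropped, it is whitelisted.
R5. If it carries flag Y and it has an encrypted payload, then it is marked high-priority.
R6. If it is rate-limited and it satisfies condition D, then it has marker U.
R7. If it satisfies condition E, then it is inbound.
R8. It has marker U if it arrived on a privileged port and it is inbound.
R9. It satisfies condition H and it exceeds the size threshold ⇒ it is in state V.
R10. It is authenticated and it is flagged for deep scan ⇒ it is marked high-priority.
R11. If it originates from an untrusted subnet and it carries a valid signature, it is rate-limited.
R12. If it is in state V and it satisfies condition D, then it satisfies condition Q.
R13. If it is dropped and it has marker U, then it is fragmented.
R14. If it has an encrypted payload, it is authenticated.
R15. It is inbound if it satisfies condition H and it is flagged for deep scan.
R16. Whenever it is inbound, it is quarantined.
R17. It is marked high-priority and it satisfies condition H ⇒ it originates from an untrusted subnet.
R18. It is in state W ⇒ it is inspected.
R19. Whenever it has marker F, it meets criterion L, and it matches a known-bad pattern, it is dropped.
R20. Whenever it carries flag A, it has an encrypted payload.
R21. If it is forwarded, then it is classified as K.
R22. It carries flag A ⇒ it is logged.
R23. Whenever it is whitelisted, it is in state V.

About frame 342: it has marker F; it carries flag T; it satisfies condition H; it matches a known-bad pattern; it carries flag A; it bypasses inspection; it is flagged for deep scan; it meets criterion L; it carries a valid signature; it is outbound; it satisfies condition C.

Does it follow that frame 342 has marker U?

Yes

By R15 (it satisfies condition H, it is flagged for deep scan): it is inbound.
By R16 (it is inbound): it is quarantined.
By R19 (it has marker F, it meets criterion L, it matches a known-bad pattern): it is dropped.
By R20 (it carries flag A): it has an encrypted payload.
By R4 (it is quarantined, it is dropped): it is whitelisted.
By R14 (it has an encrypted payload): it is authenticated.
By R23 (it is whitelisted): it is in state V.
By R1 (it is in state V): it satisfies condition D.
By R10 (it is authenticated, it is flagged for deep scan): it is marked high-priority.
By R17 (it is marked high-priority, it satisfies condition H): it originates from an untrusted subnet.
By R11 (it originates from an untrusted subnet, it carries a valid signature): it is rate-limited.
By R6 (it is rate-limited, it satisfies condition D): it has marker U.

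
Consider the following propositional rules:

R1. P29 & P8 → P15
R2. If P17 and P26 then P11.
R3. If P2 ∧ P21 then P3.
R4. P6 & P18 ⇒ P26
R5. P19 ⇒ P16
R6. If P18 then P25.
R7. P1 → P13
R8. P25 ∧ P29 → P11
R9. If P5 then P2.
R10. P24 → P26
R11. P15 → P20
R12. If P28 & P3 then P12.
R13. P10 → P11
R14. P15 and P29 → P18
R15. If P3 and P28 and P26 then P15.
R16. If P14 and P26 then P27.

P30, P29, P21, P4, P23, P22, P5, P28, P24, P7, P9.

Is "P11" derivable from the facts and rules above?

Yes

P2  (by R9: P5)
P26  (by R10: P24)
P3  (by R3: P2, P21)
P15  (by R15: P3, P28, P26)
P18  (by R14: P15, P29)
P25  (by R6: P18)
P11  (by R8: P25, P29)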